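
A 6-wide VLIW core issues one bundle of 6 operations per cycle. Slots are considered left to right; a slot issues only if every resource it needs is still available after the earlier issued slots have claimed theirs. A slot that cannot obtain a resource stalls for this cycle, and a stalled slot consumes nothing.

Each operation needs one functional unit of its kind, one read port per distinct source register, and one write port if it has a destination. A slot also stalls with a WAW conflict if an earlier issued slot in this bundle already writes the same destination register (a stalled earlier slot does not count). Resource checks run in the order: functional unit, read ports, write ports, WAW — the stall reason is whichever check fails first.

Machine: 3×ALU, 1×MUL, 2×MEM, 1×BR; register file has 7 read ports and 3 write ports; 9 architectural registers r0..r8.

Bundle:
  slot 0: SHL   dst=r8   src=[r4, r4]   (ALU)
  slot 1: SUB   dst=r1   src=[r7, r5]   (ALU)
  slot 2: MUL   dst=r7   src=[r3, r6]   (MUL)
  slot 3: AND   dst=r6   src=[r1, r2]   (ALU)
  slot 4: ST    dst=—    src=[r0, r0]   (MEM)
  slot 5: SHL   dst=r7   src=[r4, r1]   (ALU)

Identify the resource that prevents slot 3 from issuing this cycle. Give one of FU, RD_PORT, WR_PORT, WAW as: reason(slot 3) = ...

  0. ALU→r8 ⇒ go  {2A/1Mu/2Ld/1B | 6r 2w}
  1. ALU→r1 ⇒ go  {1A/1Mu/2Ld/1B | 4r 1w}
  2. MUL→r7 ⇒ go  {1A/0Mu/2Ld/1B | 2r 0w}
  3. ALU→r6 ⇒ no(WR_PORT)  {1A/0Mu/2Ld/1B | 2r 0w}
  4. MEM ⇒ go  {1A/0Mu/1Ld/1B | 1r 0w}
  5. ALU→r7 ⇒ no(RD_PORT)  {1A/0Mu/1Ld/1B | 1r 0w}

reason(slot 3) = WR_PORT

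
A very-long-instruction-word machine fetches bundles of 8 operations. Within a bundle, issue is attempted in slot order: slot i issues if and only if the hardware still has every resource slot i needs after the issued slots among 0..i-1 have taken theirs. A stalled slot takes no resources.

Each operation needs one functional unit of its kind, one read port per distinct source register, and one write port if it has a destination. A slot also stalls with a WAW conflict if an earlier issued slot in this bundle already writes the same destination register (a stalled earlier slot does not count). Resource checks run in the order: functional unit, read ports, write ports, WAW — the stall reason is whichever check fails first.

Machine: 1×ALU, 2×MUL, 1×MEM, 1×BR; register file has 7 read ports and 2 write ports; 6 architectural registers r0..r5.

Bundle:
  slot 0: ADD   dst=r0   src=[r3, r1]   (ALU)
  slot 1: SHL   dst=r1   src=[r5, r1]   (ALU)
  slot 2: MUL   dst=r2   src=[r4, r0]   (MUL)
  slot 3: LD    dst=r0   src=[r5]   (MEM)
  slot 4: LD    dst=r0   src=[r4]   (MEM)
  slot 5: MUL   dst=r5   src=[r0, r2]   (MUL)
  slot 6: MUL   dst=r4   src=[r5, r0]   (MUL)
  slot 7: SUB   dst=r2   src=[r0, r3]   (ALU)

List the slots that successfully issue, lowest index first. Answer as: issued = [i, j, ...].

  0. ALU→r0 ⇒ go  {0A/2Mu/1Ld/1B | 5r 1w}
  1. ALU→r1 ⇒ no(FU)  {0A/2Mu/1Ld/1B | 5r 1w}
  2. MUL→r2 ⇒ go  {0A/1Mu/1Ld/1B | 3r 0w}
  3. MEM→r0 ⇒ no(WR_PORT)  {0A/1Mu/1Ld/1B | 3r 0w}
  4. MEM→r0 ⇒ no(WR_PORT)  {0A/1Mu/1Ld/1B | 3r 0w}
  5. MUL→r5 ⇒ no(WR_PORT)  {0A/1Mu/1Ld/1B | 3r 0w}
  6. MUL→r4 ⇒ no(WR_PORT)  {0A/1Mu/1Ld/1B | 3r 0w}
  7. ALU→r2 ⇒ no(FU)  {0A/1Mu/1Ld/1B | 3r 0w}

issued = [0, 2]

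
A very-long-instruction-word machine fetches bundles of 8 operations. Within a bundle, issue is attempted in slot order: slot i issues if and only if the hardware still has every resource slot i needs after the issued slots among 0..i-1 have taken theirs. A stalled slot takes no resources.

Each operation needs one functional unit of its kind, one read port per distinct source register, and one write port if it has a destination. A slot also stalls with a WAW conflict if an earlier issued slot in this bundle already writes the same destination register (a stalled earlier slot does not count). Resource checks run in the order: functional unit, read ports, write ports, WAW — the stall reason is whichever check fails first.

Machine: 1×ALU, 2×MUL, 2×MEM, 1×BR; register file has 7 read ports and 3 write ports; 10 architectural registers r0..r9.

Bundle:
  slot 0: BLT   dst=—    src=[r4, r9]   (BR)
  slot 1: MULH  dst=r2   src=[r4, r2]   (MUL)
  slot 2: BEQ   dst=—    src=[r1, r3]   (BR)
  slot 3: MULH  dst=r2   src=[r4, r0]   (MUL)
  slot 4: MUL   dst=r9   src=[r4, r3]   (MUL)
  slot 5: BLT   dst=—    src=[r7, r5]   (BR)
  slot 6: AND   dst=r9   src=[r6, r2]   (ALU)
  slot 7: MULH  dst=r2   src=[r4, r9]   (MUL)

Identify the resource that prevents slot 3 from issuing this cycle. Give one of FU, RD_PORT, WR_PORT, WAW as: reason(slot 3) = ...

#0 BR src=r4,r9 dispatched  <A:1 Mu:2 Ld:2 B:0 rd:5 wr:3>
#1 MUL src=r4,r2 dispatched  <A:1 Mu:1 Ld:2 B:0 rd:3 wr:2>
#2 BR src=r1,r3 held:FU  <A:1 Mu:1 Ld:2 B:0 rd:3 wr:2>
#3 MUL src=r4,r0 held:WAW  <A:1 Mu:1 Ld:2 B:0 rd:3 wr:2>
#4 MUL src=r4,r3 dispatched  <A:1 Mu:0 Ld:2 B:0 rd:1 wr:1>
#5 BR src=r7,r5 held:FU  <A:1 Mu:0 Ld:2 B:0 rd:1 wr:1>
#6 ALU src=r6,r2 held:RD_PORT  <A:1 Mu:0 Ld:2 B:0 rd:1 wr:1>
#7 MUL src=r4,r9 held:FU  <A:1 Mu:0 Ld:2 B:0 rd:1 wr:1>

reason(slot 3) = WAW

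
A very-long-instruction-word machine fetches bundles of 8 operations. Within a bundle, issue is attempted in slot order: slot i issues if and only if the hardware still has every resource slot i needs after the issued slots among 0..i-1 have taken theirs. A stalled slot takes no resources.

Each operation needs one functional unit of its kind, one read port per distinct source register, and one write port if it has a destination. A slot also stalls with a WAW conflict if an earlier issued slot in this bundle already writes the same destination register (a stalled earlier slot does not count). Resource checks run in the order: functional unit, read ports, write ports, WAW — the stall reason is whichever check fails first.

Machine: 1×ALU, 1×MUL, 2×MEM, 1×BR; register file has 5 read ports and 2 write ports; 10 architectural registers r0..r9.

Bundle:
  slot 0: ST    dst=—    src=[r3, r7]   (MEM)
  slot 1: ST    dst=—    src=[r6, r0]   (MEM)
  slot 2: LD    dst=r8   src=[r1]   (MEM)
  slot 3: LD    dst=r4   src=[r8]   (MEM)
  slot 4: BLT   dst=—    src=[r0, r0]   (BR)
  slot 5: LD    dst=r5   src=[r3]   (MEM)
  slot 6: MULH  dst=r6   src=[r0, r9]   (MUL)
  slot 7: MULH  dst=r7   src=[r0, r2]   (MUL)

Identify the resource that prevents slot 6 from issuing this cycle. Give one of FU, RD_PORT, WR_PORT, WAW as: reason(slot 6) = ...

reason(slot 6) = RD_PORT

(0) want 1×MEM +2rd +0wr — yes → AL1|MU1|ME1|BR1|rd3|wr2
(1) want 1×MEM +2rd +0wr — yes → AL1|MU1|ME0|BR1|rd1|wr2
(2) want 1×MEM +1rd +1wr — FU → AL1|MU1|ME0|BR1|rd1|wr2
(3) want 1×MEM +1rd +1wr — FU → AL1|MU1|ME0|BR1|rd1|wr2
(4) want 1×BR +1rd +0wr — yes → AL1|MU1|ME0|BR0|rd0|wr2
(5) want 1×MEM +1rd +1wr — FU → AL1|MU1|ME0|BR0|rd0|wr2
(6) want 1×MUL +2rd +1wr — RD_PORT → AL1|MU1|ME0|BR0|rd0|wr2
(7) want 1×MUL +2rd +1wr — RD_PORT → AL1|MU1|ME0|BR0|rd0|wr2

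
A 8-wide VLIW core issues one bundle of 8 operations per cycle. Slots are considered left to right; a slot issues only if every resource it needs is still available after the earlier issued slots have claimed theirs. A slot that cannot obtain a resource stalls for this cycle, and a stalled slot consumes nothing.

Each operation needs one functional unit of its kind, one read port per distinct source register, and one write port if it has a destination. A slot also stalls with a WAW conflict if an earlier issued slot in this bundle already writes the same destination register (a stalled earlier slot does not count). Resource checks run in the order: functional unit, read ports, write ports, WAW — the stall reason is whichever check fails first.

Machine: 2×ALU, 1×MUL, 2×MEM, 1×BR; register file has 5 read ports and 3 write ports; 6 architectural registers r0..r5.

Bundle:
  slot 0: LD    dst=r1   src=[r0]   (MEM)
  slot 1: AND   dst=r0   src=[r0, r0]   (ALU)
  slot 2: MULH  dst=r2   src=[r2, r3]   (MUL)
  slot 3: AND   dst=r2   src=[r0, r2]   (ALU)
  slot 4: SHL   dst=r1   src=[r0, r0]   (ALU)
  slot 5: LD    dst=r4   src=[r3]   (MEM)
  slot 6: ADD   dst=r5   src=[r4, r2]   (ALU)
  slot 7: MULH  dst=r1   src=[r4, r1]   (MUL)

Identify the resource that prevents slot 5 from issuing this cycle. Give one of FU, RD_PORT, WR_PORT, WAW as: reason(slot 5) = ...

[0] MEM needs rd=1 wr=1: ok; after: ALU=2 MUL=1 MEM=1 BR=1, R=4, W=2
[1] ALU needs rd=1 wr=1: ok; after: ALU=1 MUL=1 MEM=1 BR=1, R=3, W=1
[2] MUL needs rd=2 wr=1: ok; after: ALU=1 MUL=0 MEM=1 BR=1, R=1, W=0
[3] ALU needs rd=2 wr=1: RD_PORT; after: ALU=1 MUL=0 MEM=1 BR=1, R=1, W=0
[4] ALU needs rd=1 wr=1: WR_PORT; after: ALU=1 MUL=0 MEM=1 BR=1, R=1, W=0
[5] MEM needs rd=1 wr=1: WR_PORT; after: ALU=1 MUL=0 MEM=1 BR=1, R=1, W=0
[6] ALU needs rd=2 wr=1: RD_PORT; after: ALU=1 MUL=0 MEM=1 BR=1, R=1, W=0
[7] MUL needs rd=2 wr=1: FU; after: ALU=1 MUL=0 MEM=1 BR=1, R=1, W=0

reason(slot 5) = WR_PORT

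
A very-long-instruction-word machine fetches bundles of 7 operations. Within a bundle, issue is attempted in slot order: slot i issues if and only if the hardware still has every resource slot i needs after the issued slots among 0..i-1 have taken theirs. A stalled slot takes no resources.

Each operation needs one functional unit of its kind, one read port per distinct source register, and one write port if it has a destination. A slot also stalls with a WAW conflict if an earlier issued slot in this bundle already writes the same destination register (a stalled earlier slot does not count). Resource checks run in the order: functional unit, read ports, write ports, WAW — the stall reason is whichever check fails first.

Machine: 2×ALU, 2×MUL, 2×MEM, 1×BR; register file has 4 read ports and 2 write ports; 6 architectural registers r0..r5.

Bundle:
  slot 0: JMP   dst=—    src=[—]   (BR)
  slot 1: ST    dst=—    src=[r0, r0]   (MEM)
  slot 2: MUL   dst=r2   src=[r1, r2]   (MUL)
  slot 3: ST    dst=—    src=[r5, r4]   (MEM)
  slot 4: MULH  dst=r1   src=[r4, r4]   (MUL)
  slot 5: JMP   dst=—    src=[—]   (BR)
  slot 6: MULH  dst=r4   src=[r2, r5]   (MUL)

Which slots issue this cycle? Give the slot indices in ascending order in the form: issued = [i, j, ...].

issued = [0, 1, 2, 4]

slot 0 (BR): ISSUE — free A2,Mu2,Ld2,B0 rp4 wp2
slot 1 (MEM): ISSUE — free A2,Mu2,Ld1,B0 rp3 wp2
slot 2 (MUL): ISSUE — free A2,Mu1,Ld1,B0 rp1 wp1
slot 3 (MEM): stall RD_PORT — free A2,Mu1,Ld1,B0 rp1 wp1
slot 4 (MUL): ISSUE — free A2,Mu0,Ld1,B0 rp0 wp0
slot 5 (BR): stall FU — free A2,Mu0,Ld1,B0 rp0 wp0
slot 6 (MUL): stall FU — free A2,Mu0,Ld1,B0 rp0 wp0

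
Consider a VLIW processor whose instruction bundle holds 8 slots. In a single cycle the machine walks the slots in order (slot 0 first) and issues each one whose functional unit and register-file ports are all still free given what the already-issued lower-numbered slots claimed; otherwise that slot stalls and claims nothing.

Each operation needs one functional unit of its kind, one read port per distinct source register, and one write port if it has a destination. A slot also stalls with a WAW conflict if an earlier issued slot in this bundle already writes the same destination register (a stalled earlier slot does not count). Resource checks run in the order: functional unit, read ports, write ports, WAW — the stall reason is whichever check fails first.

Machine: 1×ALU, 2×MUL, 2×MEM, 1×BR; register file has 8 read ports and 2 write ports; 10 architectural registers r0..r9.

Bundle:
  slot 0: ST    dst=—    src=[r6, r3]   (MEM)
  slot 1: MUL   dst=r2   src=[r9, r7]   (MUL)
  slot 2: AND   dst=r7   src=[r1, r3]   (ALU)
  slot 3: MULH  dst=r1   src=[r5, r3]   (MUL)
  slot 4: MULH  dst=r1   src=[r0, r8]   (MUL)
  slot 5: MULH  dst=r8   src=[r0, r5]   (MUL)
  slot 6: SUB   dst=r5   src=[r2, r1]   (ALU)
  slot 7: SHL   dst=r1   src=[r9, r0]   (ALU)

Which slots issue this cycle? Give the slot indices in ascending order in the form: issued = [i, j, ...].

slot 0 (MEM): ISSUE — free A1,Mu2,Ld1,B1 rp6 wp2
slot 1 (MUL): ISSUE — free A1,Mu1,Ld1,B1 rp4 wp1
slot 2 (ALU): ISSUE — free A0,Mu1,Ld1,B1 rp2 wp0
slot 3 (MUL): stall WR_PORT — free A0,Mu1,Ld1,B1 rp2 wp0
slot 4 (MUL): stall WR_PORT — free A0,Mu1,Ld1,B1 rp2 wp0
slot 5 (MUL): stall WR_PORT — free A0,Mu1,Ld1,B1 rp2 wp0
slot 6 (ALU): stall FU — free A0,Mu1,Ld1,B1 rp2 wp0
slot 7 (ALU): stall FU — free A0,Mu1,Ld1,B1 rp2 wp0

issued = [0, 1, 2]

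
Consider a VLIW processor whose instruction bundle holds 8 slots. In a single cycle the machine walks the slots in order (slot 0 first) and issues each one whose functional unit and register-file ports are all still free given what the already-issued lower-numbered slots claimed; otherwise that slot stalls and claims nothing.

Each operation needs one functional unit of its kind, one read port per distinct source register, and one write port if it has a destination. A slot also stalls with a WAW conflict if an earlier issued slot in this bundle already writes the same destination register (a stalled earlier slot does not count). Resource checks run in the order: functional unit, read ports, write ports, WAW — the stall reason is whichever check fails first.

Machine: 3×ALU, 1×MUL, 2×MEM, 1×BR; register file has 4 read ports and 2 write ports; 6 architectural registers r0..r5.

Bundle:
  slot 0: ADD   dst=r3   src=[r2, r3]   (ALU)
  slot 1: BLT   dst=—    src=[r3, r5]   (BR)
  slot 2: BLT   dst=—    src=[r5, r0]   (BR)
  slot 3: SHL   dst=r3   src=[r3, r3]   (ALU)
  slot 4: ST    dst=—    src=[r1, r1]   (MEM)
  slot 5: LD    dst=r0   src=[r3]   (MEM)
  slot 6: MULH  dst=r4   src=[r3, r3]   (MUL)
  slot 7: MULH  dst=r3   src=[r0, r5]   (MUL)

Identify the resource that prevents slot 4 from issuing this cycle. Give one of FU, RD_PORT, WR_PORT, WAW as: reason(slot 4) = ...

(0) want 1×ALU +2rd +1wr — yes → AL2|MU1|ME2|BR1|rd2|wr1
(1) want 1×BR +2rd +0wr — yes → AL2|MU1|ME2|BR0|rd0|wr1
(2) want 1×BR +2rd +0wr — FU → AL2|MU1|ME2|BR0|rd0|wr1
(3) want 1×ALU +1rd +1wr — RD_PORT → AL2|MU1|ME2|BR0|rd0|wr1
(4) want 1×MEM +1rd +0wr — RD_PORT → AL2|MU1|ME2|BR0|rd0|wr1
(5) want 1×MEM +1rd +1wr — RD_PORT → AL2|MU1|ME2|BR0|rd0|wr1
(6) want 1×MUL +1rd +1wr — RD_PORT → AL2|MU1|ME2|BR0|rd0|wr1
(7) want 1×MUL +2rd +1wr — RD_PORT → AL2|MU1|ME2|BR0|rd0|wr1

reason(slot 4) = RD_PORT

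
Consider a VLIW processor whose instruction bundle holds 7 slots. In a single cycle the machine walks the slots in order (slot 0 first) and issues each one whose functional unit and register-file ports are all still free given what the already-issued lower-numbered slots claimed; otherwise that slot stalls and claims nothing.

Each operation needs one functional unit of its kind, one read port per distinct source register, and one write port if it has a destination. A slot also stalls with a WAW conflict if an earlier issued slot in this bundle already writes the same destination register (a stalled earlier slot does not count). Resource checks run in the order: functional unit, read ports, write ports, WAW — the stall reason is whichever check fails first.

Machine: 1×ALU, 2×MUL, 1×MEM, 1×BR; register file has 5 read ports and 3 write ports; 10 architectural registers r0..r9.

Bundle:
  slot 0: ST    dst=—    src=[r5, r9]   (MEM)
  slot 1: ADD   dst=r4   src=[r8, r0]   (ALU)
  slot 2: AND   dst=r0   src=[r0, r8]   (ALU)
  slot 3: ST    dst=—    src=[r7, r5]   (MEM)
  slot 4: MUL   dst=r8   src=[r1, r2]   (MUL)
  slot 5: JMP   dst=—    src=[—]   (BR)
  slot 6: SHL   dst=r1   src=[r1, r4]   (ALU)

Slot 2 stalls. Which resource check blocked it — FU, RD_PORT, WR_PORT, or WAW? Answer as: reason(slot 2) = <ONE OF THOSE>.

[0] MEM needs rd=2 wr=0: ok; after: ALU=1 MUL=2 MEM=0 BR=1, R=3, W=3
[1] ALU needs rd=2 wr=1: ok; after: ALU=0 MUL=2 MEM=0 BR=1, R=1, W=2
[2] ALU needs rd=2 wr=1: FU; after: ALU=0 MUL=2 MEM=0 BR=1, R=1, W=2
[3] MEM needs rd=2 wr=0: FU; after: ALU=0 MUL=2 MEM=0 BR=1, R=1, W=2
[4] MUL needs rd=2 wr=1: RD_PORT; after: ALU=0 MUL=2 MEM=0 BR=1, R=1, W=2
[5] BR needs rd=0 wr=0: ok; after: ALU=0 MUL=2 MEM=0 BR=0, R=1, W=2
[6] ALU needs rd=2 wr=1: FU; after: ALU=0 MUL=2 MEM=0 BR=0, R=1, W=2

reason(slot 2) = FU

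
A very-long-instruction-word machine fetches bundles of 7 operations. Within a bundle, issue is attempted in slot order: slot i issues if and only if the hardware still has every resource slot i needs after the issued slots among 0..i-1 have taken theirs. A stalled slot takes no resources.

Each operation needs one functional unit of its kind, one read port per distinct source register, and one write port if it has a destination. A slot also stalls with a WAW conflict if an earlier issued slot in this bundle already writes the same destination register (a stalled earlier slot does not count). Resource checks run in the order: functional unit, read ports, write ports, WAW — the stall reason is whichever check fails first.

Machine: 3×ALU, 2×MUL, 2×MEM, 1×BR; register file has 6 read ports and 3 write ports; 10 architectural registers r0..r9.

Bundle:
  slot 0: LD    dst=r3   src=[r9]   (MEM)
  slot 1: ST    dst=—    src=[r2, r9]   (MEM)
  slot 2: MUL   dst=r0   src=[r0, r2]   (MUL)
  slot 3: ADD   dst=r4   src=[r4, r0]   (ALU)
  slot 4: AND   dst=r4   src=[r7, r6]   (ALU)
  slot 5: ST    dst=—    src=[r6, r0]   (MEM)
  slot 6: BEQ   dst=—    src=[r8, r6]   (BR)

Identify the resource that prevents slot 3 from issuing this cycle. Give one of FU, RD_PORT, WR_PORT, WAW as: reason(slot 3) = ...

reason(slot 3) = RD_PORT

#0 MEM src=r9 dispatched  <A:3 Mu:2 Ld:1 B:1 rd:5 wr:2>
#1 MEM src=r2,r9 dispatched  <A:3 Mu:2 Ld:0 B:1 rd:3 wr:2>
#2 MUL src=r0,r2 dispatched  <A:3 Mu:1 Ld:0 B:1 rd:1 wr:1>
#3 ALU src=r4,r0 held:RD_PORT  <A:3 Mu:1 Ld:0 B:1 rd:1 wr:1>
#4 ALU src=r7,r6 held:RD_PORT  <A:3 Mu:1 Ld:0 B:1 rd:1 wr:1>
#5 MEM src=r6,r0 held:FU  <A:3 Mu:1 Ld:0 B:1 rd:1 wr:1>
#6 BR src=r8,r6 held:RD_PORT  <A:3 Mu:1 Ld:0 B:1 rd:1 wr:1>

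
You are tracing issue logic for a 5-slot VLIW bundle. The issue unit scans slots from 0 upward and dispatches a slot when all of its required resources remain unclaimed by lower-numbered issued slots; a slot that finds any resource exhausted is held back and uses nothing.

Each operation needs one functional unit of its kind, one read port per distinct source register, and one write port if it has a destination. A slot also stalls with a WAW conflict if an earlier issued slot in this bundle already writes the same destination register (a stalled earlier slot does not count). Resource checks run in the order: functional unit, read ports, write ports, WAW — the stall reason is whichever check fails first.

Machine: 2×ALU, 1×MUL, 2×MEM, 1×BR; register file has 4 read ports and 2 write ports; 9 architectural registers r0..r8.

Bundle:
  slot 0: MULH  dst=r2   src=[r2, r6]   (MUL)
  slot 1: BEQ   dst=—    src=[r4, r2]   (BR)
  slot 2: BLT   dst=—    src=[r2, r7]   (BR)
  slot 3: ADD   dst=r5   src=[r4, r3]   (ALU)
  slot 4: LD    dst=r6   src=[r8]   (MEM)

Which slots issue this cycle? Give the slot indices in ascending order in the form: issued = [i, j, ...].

slot 0 (MUL): ISSUE — free A2,Mu0,Ld2,B1 rp2 wp1
slot 1 (BR): ISSUE — free A2,Mu0,Ld2,B0 rp0 wp1
slot 2 (BR): stall FU — free A2,Mu0,Ld2,B0 rp0 wp1
slot 3 (ALU): stall RD_PORT — free A2,Mu0,Ld2,B0 rp0 wp1
slot 4 (MEM): stall RD_PORT — free A2,Mu0,Ld2,B0 rp0 wp1

issued = [0, 1]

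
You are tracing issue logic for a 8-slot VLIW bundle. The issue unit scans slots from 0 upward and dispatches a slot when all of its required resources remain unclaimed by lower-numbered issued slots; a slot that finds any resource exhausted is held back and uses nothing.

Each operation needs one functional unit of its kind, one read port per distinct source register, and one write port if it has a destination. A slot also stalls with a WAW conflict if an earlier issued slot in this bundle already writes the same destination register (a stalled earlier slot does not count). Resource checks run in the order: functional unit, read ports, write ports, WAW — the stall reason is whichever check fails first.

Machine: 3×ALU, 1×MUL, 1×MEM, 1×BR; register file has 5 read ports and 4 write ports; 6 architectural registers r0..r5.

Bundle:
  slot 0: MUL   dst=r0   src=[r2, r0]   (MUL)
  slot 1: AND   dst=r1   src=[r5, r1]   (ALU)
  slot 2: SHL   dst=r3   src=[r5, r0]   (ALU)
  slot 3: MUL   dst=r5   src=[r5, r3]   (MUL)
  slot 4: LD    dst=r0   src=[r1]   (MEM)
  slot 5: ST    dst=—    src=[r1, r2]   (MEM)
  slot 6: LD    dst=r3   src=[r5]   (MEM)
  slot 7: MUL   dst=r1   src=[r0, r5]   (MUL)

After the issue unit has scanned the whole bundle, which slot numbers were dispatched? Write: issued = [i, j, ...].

issued = [0, 1, 6]

[0] MUL needs rd=2 wr=1: ok; after: ALU=3 MUL=0 MEM=1 BR=1, R=3, W=3
[1] ALU needs rd=2 wr=1: ok; after: ALU=2 MUL=0 MEM=1 BR=1, R=1, W=2
[2] ALU needs rd=2 wr=1: RD_PORT; after: ALU=2 MUL=0 MEM=1 BR=1, R=1, W=2
[3] MUL needs rd=2 wr=1: FU; after: ALU=2 MUL=0 MEM=1 BR=1, R=1, W=2
[4] MEM needs rd=1 wr=1: WAW; after: ALU=2 MUL=0 MEM=1 BR=1, R=1, W=2
[5] MEM needs rd=2 wr=0: RD_PORT; after: ALU=2 MUL=0 MEM=1 BR=1, R=1, W=2
[6] MEM needs rd=1 wr=1: ok; after: ALU=2 MUL=0 MEM=0 BR=1, R=0, W=1
[7] MUL needs rd=2 wr=1: FU; after: ALU=2 MUL=0 MEM=0 BR=1, R=0, W=1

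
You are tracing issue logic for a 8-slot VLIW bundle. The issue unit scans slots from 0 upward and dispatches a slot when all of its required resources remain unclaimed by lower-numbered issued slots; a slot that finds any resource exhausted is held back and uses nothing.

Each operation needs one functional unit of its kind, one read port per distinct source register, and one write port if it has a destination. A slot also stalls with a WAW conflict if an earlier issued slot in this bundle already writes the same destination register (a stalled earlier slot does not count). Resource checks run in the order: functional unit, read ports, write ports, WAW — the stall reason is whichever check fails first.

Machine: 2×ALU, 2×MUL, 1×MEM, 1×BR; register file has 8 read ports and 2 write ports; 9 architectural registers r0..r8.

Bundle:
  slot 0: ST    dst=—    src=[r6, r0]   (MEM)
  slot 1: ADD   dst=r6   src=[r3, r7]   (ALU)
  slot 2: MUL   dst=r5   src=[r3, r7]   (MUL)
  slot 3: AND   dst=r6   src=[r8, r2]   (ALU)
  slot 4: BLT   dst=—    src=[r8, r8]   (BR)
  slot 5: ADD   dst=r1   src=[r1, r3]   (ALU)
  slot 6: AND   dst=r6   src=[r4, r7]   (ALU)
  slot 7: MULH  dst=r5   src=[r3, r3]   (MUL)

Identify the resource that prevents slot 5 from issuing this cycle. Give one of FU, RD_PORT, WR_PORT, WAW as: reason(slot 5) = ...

#0 MEM src=r6,r0 dispatched  <A:2 Mu:2 Ld:0 B:1 rd:6 wr:2>
#1 ALU src=r3,r7 dispatched  <A:1 Mu:2 Ld:0 B:1 rd:4 wr:1>
#2 MUL src=r3,r7 dispatched  <A:1 Mu:1 Ld:0 B:1 rd:2 wr:0>
#3 ALU src=r8,r2 held:WR_PORT  <A:1 Mu:1 Ld:0 B:1 rd:2 wr:0>
#4 BR src=r8,r8 dispatched  <A:1 Mu:1 Ld:0 B:0 rd:1 wr:0>
#5 ALU src=r1,r3 held:RD_PORT  <A:1 Mu:1 Ld:0 B:0 rd:1 wr:0>
#6 ALU src=r4,r7 held:RD_PORT  <A:1 Mu:1 Ld:0 B:0 rd:1 wr:0>
#7 MUL src=r3,r3 held:WR_PORT  <A:1 Mu:1 Ld:0 B:0 rd:1 wr:0>

reason(slot 5) = RD_PORT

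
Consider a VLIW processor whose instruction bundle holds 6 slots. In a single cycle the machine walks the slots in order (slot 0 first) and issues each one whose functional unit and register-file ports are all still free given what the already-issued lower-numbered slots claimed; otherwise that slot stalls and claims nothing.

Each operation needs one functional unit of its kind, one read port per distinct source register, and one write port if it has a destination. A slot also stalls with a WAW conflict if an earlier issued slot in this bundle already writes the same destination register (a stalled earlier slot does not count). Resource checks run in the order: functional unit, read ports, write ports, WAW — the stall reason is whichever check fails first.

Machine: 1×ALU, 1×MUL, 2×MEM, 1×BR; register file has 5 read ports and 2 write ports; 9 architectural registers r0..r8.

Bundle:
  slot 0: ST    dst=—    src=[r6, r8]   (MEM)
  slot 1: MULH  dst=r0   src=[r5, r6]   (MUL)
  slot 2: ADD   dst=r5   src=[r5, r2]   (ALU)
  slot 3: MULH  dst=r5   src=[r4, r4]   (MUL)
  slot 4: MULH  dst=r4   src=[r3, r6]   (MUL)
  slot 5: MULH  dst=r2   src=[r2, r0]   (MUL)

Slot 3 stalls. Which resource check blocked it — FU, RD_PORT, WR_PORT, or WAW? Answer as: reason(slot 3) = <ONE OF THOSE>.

reason(slot 3) = FU

#0 MEM src=r6,r8 dispatched  <A:1 Mu:1 Ld:1 B:1 rd:3 wr:2>
#1 MUL src=r5,r6 dispatched  <A:1 Mu:0 Ld:1 B:1 rd:1 wr:1>
#2 ALU src=r5,r2 held:RD_PORT  <A:1 Mu:0 Ld:1 B:1 rd:1 wr:1>
#3 MUL src=r4,r4 held:FU  <A:1 Mu:0 Ld:1 B:1 rd:1 wr:1>
#4 MUL src=r3,r6 held:FU  <A:1 Mu:0 Ld:1 B:1 rd:1 wr:1>
#5 MUL src=r2,r0 held:FU  <A:1 Mu:0 Ld:1 B:1 rd:1 wr:1>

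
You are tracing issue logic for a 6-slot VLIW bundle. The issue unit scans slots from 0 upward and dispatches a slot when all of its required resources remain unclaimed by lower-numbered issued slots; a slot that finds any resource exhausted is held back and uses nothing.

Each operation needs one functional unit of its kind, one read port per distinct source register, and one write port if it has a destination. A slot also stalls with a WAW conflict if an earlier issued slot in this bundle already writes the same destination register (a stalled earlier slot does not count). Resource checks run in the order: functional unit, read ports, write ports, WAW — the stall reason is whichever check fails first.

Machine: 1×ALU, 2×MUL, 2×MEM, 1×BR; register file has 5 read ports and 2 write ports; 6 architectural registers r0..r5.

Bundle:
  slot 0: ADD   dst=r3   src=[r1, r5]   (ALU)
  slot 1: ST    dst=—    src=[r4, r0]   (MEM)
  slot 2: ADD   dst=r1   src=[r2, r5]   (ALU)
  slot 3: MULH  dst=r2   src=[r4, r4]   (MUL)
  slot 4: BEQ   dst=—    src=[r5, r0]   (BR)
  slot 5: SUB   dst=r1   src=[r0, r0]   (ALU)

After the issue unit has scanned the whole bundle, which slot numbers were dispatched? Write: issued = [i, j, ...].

(0) want 1×ALU +2rd +1wr — yes → AL0|MU2|ME2|BR1|rd3|wr1
(1) want 1×MEM +2rd +0wr — yes → AL0|MU2|ME1|BR1|rd1|wr1
(2) want 1×ALU +2rd +1wr — FU → AL0|MU2|ME1|BR1|rd1|wr1
(3) want 1×MUL +1rd +1wr — yes → AL0|MU1|ME1|BR1|rd0|wr0
(4) want 1×BR +2rd +0wr — RD_PORT → AL0|MU1|ME1|BR1|rd0|wr0
(5) want 1×ALU +1rd +1wr — FU → AL0|MU1|ME1|BR1|rd0|wr0

issued = [0, 1, 3]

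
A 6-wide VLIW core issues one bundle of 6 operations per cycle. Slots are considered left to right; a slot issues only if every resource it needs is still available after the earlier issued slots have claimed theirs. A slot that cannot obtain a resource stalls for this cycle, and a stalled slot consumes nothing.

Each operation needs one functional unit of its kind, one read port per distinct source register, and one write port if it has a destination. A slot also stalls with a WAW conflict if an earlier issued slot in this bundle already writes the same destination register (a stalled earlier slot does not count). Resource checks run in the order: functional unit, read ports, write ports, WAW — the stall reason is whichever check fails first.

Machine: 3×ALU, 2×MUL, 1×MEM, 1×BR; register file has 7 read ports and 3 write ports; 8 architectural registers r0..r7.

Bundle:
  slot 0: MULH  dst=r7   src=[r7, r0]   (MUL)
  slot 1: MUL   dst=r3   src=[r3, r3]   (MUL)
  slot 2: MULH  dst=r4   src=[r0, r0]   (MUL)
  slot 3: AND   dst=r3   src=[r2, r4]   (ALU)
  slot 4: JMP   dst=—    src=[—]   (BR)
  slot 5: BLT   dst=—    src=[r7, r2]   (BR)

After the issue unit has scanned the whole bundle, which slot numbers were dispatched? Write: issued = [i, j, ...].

issued = [0, 1, 4]

slot 0 (MUL): ISSUE — free A3,Mu1,Ld1,B1 rp5 wp2
slot 1 (MUL): ISSUE — free A3,Mu0,Ld1,B1 rp4 wp1
slot 2 (MUL): stall FU — free A3,Mu0,Ld1,B1 rp4 wp1
slot 3 (ALU): stall WAW — free A3,Mu0,Ld1,B1 rp4 wp1
slot 4 (BR): ISSUE — free A3,Mu0,Ld1,B0 rp4 wp1
slot 5 (BR): stall FU — free A3,Mu0,Ld1,B0 rp4 wp1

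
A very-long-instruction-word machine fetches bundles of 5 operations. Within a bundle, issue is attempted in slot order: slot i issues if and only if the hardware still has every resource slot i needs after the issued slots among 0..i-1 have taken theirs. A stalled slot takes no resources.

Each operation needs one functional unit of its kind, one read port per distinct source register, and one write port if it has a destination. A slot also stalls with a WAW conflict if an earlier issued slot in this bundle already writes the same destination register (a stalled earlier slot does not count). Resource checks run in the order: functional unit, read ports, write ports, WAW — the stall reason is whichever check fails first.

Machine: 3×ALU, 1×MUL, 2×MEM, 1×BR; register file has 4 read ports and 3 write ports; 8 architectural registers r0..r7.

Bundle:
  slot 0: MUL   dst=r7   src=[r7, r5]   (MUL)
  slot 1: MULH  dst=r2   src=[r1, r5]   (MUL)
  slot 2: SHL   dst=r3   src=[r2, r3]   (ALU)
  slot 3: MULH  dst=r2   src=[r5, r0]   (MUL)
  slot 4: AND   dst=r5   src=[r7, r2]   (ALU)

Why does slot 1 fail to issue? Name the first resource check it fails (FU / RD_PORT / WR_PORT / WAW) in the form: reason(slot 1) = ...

#0 MUL src=r7,r5 dispatched  <A:3 Mu:0 Ld:2 B:1 rd:2 wr:2>
#1 MUL src=r1,r5 held:FU  <A:3 Mu:0 Ld:2 B:1 rd:2 wr:2>
#2 ALU src=r2,r3 dispatched  <A:2 Mu:0 Ld:2 B:1 rd:0 wr:1>
#3 MUL src=r5,r0 held:FU  <A:2 Mu:0 Ld:2 B:1 rd:0 wr:1>
#4 ALU src=r7,r2 held:RD_PORT  <A:2 Mu:0 Ld:2 B:1 rd:0 wr:1>

reason(slot 1) = FU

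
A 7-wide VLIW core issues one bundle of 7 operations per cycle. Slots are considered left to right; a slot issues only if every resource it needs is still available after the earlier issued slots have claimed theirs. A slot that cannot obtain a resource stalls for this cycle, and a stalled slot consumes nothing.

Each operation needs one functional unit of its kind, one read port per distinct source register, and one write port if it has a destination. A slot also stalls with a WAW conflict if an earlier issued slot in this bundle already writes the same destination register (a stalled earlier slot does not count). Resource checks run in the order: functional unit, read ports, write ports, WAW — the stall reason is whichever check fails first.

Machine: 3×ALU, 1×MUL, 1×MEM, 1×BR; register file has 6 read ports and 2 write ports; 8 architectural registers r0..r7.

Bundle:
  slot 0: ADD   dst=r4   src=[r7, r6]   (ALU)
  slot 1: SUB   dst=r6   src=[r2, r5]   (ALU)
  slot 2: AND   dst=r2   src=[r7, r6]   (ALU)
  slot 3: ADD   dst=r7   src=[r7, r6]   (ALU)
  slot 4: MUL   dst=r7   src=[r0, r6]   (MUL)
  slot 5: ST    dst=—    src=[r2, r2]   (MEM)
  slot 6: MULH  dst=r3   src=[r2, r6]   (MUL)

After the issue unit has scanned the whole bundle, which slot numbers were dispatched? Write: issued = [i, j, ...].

slot 0 (ALU): ISSUE — free A2,Mu1,Ld1,B1 rp4 wp1
slot 1 (ALU): ISSUE — free A1,Mu1,Ld1,B1 rp2 wp0
slot 2 (ALU): stall WR_PORT — free A1,Mu1,Ld1,B1 rp2 wp0
slot 3 (ALU): stall WR_PORT — free A1,Mu1,Ld1,B1 rp2 wp0
slot 4 (MUL): stall WR_PORT — free A1,Mu1,Ld1,B1 rp2 wp0
slot 5 (MEM): ISSUE — free A1,Mu1,Ld0,B1 rp1 wp0
slot 6 (MUL): stall RD_PORT — free A1,Mu1,Ld0,B1 rp1 wp0

issued = [0, 1, 5]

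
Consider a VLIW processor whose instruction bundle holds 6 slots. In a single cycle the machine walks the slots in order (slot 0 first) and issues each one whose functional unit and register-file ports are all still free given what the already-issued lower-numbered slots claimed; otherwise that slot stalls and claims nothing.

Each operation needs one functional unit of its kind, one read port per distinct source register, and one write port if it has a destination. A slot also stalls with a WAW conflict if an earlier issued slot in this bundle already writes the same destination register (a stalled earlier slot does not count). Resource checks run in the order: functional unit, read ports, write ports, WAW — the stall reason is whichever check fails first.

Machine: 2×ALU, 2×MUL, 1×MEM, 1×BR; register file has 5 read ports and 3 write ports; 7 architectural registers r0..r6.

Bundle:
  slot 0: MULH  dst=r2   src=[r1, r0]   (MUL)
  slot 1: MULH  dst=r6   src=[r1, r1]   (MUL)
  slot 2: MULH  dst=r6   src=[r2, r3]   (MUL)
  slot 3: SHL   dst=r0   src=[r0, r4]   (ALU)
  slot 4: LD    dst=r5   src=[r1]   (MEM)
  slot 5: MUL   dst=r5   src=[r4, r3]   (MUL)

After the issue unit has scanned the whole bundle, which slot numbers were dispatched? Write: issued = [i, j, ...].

  0. MUL→r2 ⇒ go  {2A/1Mu/1Ld/1B | 3r 2w}
  1. MUL→r6 ⇒ go  {2A/0Mu/1Ld/1B | 2r 1w}
  2. MUL→r6 ⇒ no(FU)  {2A/0Mu/1Ld/1B | 2r 1w}
  3. ALU→r0 ⇒ go  {1A/0Mu/1Ld/1B | 0r 0w}
  4. MEM→r5 ⇒ no(RD_PORT)  {1A/0Mu/1Ld/1B | 0r 0w}
  5. MUL→r5 ⇒ no(FU)  {1A/0Mu/1Ld/1B | 0r 0w}

issued = [0, 1, 3]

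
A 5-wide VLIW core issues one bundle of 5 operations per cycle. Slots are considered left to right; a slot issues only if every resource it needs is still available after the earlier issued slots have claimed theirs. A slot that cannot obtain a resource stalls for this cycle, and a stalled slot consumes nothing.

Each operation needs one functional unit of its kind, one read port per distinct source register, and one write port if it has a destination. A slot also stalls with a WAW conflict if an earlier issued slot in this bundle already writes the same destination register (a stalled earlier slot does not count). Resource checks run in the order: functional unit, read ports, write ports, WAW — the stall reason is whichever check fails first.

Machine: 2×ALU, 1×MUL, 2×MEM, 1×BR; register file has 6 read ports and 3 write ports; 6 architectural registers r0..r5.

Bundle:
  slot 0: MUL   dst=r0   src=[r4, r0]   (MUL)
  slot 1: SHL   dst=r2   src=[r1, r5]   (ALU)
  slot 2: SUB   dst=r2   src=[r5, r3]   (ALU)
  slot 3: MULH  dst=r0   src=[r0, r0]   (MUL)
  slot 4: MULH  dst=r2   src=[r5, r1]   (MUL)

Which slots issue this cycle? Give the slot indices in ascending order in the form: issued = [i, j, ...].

  0. MUL→r0 ⇒ go  {2A/0Mu/2Ld/1B | 4r 2w}
  1. ALU→r2 ⇒ go  {1A/0Mu/2Ld/1B | 2r 1w}
  2. ALU→r2 ⇒ no(WAW)  {1A/0Mu/2Ld/1B | 2r 1w}
  3. MUL→r0 ⇒ no(FU)  {1A/0Mu/2Ld/1B | 2r 1w}
  4. MUL→r2 ⇒ no(FU)  {1A/0Mu/2Ld/1B | 2r 1w}

issued = [0, 1]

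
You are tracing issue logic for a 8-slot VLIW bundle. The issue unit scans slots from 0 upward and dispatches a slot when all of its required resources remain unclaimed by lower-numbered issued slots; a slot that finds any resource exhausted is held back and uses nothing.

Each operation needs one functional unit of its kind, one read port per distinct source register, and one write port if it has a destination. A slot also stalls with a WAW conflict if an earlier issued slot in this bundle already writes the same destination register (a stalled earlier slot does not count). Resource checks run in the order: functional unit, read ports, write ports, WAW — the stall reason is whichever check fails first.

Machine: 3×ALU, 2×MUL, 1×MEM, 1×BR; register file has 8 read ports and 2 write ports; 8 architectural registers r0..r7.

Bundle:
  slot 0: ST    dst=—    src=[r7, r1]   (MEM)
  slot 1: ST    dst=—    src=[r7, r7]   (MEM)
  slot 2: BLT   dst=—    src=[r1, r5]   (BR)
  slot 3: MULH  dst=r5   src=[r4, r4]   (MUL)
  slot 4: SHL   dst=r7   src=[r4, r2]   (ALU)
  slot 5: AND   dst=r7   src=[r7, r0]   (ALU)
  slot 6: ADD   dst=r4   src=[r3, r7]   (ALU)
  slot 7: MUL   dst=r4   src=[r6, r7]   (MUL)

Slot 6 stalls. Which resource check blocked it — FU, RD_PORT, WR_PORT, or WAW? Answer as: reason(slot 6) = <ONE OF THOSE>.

reason(slot 6) = RD_PORT

(0) want 1×MEM +2rd +0wr — yes → AL3|MU2|ME0|BR1|rd6|wr2
(1) want 1×MEM +1rd +0wr — FU → AL3|MU2|ME0|BR1|rd6|wr2
(2) want 1×BR +2rd +0wr — yes → AL3|MU2|ME0|BR0|rd4|wr2
(3) want 1×MUL +1rd +1wr — yes → AL3|MU1|ME0|BR0|rd3|wr1
(4) want 1×ALU +2rd +1wr — yes → AL2|MU1|ME0|BR0|rd1|wr0
(5) want 1×ALU +2rd +1wr — RD_PORT → AL2|MU1|ME0|BR0|rd1|wr0
(6) want 1×ALU +2rd +1wr — RD_PORT → AL2|MU1|ME0|BR0|rd1|wr0
(7) want 1×MUL +2rd +1wr — RD_PORT → AL2|MU1|ME0|BR0|rd1|wr0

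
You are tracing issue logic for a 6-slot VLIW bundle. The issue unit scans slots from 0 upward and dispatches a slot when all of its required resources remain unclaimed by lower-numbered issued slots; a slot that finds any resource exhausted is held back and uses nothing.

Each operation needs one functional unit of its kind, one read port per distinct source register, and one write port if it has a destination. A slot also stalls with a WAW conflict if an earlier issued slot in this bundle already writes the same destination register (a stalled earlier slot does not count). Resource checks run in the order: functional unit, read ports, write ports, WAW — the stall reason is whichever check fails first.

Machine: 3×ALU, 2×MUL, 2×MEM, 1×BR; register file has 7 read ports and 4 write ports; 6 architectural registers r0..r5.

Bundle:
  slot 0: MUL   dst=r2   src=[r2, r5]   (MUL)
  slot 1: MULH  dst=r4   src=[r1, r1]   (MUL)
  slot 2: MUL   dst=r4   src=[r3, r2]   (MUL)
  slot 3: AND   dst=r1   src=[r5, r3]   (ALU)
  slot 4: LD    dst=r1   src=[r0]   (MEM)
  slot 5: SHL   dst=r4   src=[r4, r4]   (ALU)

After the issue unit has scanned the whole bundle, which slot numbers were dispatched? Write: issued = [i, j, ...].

issued = [0, 1, 3]

[0] MUL needs rd=2 wr=1: ok; after: ALU=3 MUL=1 MEM=2 BR=1, R=5, W=3
[1] MUL needs rd=1 wr=1: ok; after: ALU=3 MUL=0 MEM=2 BR=1, R=4, W=2
[2] MUL needs rd=2 wr=1: FU; after: ALU=3 MUL=0 MEM=2 BR=1, R=4, W=2
[3] ALU needs rd=2 wr=1: ok; after: ALU=2 MUL=0 MEM=2 BR=1, R=2, W=1
[4] MEM needs rd=1 wr=1: WAW; after: ALU=2 MUL=0 MEM=2 BR=1, R=2, W=1
[5] ALU needs rd=1 wr=1: WAW; after: ALU=2 MUL=0 MEM=2 BR=1, R=2, W=1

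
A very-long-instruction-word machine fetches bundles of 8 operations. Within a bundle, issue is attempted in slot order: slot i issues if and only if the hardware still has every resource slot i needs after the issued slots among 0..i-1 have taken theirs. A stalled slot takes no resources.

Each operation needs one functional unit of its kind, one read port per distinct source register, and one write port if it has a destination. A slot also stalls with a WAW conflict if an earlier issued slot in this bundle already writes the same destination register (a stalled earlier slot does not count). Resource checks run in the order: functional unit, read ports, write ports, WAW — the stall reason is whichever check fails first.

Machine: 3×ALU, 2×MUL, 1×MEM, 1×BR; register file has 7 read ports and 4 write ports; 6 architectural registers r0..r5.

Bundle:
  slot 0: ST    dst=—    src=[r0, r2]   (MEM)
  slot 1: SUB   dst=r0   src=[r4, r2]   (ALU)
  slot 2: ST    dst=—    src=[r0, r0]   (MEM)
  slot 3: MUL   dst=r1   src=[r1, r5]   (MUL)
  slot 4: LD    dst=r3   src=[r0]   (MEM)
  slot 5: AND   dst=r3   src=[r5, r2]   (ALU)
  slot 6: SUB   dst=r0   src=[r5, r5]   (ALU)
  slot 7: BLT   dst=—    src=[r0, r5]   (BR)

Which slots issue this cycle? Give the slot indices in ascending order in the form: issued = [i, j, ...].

issued = [0, 1, 3]

  0. MEM ⇒ go  {3A/2Mu/0Ld/1B | 5r 4w}
  1. ALU→r0 ⇒ go  {2A/2Mu/0Ld/1B | 3r 3w}
  2. MEM ⇒ no(FU)  {2A/2Mu/0Ld/1B | 3r 3w}
  3. MUL→r1 ⇒ go  {2A/1Mu/0Ld/1B | 1r 2w}
  4. MEM→r3 ⇒ no(FU)  {2A/1Mu/0Ld/1B | 1r 2w}
  5. ALU→r3 ⇒ no(RD_PORT)  {2A/1Mu/0Ld/1B | 1r 2w}
  6. ALU→r0 ⇒ no(WAW)  {2A/1Mu/0Ld/1B | 1r 2w}
  7. BR ⇒ no(RD_PORT)  {2A/1Mu/0Ld/1B | 1r 2w}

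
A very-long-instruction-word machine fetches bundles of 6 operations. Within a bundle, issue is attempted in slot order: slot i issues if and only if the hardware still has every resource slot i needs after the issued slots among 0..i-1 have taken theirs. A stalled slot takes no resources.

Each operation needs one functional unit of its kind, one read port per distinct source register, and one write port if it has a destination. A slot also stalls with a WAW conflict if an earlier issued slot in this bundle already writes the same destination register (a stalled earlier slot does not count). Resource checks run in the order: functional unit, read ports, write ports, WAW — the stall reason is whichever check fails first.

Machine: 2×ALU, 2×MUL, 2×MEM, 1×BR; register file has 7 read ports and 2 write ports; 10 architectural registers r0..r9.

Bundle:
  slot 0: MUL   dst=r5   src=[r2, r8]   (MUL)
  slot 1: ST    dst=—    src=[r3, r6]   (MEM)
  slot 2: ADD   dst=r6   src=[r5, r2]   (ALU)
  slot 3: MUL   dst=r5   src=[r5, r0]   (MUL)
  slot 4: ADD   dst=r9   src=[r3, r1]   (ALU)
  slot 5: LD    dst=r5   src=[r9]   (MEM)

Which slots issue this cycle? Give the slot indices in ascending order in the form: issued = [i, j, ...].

issued = [0, 1, 2]

  0. MUL→r5 ⇒ go  {2A/1Mu/2Ld/1B | 5r 1w}
  1. MEM ⇒ go  {2A/1Mu/1Ld/1B | 3r 1w}
  2. ALU→r6 ⇒ go  {1A/1Mu/1Ld/1B | 1r 0w}
  3. MUL→r5 ⇒ no(RD_PORT)  {1A/1Mu/1Ld/1B | 1r 0w}
  4. ALU→r9 ⇒ no(RD_PORT)  {1A/1Mu/1Ld/1B | 1r 0w}
  5. MEM→r5 ⇒ no(WR_PORT)  {1A/1Mu/1Ld/1B | 1r 0w}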